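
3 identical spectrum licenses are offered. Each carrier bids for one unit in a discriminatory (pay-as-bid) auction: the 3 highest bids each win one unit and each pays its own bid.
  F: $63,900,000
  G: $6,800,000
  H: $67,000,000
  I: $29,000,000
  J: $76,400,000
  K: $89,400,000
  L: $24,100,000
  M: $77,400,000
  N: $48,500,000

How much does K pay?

Sorting: 89,400,000 (K), 77,400,000 (M), 76,400,000 (J), 67,000,000 (H), 63,900,000 (F), …
The 3 highest are K, M, J.
K wins → own bid $89,400,000.

K pays $89,400,000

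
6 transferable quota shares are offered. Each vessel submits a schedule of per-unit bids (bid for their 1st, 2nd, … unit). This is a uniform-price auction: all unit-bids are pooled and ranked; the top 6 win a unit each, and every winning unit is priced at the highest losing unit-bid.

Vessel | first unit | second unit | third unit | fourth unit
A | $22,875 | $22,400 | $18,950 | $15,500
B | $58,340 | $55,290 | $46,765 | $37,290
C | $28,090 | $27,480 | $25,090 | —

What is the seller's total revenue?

Total revenue: $150,540

Merging the schedules and taking the best 6: 58,340 (B-1), 55,290 (B-2), 46,765 (B-3), 37,290 (B-4), 28,090 (C-1), 27,480 (C-2)
Highest rejected unit-bid = $25,090.
Allocation: B 4, C 2. Every unit priced at $25,090.
Revenue = 6 × 25,090 = $150,540.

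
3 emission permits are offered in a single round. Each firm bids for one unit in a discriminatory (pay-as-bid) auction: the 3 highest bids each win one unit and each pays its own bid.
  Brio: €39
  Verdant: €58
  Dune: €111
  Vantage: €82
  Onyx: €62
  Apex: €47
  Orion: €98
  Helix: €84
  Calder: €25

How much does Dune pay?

Dune pays €111

Ordering the bids: 111 (Dune), 98 (Orion), 84 (Helix), 82 (Vantage), 62 (Onyx), …
The 3 highest are Dune, Orion, Helix.
Dune wins → own bid €111.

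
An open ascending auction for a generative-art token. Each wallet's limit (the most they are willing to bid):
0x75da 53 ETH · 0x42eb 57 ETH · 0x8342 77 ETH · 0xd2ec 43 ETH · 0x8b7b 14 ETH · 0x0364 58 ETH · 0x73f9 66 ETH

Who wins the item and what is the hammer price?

Limits ranked: 77 (0x8342) > 66 (0x73f9) > 58 (0x0364) > 57 (0x42eb) > 53 (0x75da) > 43 (0xd2ec) > …
0x73f9 is the last rival to drop out, at 66 ETH; 0x8342 remains and wins at that price.

0x8342 wins at 66 ETH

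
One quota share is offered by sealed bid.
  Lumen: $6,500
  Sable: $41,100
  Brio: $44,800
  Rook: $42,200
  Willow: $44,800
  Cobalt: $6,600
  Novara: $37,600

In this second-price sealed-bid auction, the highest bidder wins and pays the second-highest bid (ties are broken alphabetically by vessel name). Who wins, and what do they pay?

Brio pays $44,800

Rule: the highest bidder wins and pays the second-highest bid.
Bids ranked: 44,800 (Brio) > 44,800 (Willow) > 42,200 (Rook) > 41,100 (Sable) > 37,600 (Novara) > 6,600 (Cobalt) > …
Brio and Willow tie at $44,800; tie-break gives it to Brio.
Second-price: Brio pays Willow's bid of $44,800.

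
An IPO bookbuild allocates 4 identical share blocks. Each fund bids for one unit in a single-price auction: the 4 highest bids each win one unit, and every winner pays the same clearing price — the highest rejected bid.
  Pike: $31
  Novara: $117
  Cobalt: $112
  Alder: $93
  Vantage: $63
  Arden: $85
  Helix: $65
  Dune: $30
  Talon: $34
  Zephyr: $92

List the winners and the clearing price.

Sorting: 117 (Novara), 112 (Cobalt), 93 (Alder), 92 (Zephyr), 85 (Arden), 65 (Helix), …
Winners (4 units): Novara, Cobalt, Alder, Zephyr.
Highest unsuccessful bid: $85 → clearing price.

Novara, Cobalt, Alder, Zephyr; each pays $85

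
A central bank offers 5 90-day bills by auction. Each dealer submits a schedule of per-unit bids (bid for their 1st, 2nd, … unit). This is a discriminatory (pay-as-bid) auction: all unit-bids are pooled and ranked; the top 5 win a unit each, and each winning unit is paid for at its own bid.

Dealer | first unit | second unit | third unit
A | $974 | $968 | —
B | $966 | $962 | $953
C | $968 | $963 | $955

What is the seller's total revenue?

Total revenue: $4,839

Merging the schedules and taking the best 5: 974 (A-1), 968 (A-2), 968 (C-1), 966 (B-1), 963 (C-2)
Next rejected bid: $962 (not a price — pay-as-bid).
Each winning unit pays its own bid.
Revenue = 974 + 968 + 968 + 966 + 963 = $4,839.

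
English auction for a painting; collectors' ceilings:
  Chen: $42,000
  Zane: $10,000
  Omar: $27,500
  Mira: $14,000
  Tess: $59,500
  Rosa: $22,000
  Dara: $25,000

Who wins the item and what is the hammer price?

Limits ranked: 59,500 (Tess) > 42,000 (Chen) > 27,500 (Omar) > 25,000 (Dara) > 22,000 (Rosa) > 14,000 (Mira) > …
Once the price passes $42,000, only Tess is left; the hammer falls at Chen's limit of $42,000.

Tess wins at $42,000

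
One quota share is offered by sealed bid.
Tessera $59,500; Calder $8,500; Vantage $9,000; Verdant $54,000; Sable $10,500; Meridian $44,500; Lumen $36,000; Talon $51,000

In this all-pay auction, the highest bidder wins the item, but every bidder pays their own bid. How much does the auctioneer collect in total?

Bids in order: 59,500 (Tessera) > 54,000 (Verdant) > 51,000 (Talon) > 44,500 (Meridian) > 36,000 (Lumen) > 10,500 (Sable) > …
Tessera wins with the top bid; all bids are sunk regardless.
Every bidder forfeits their bid regardless of winning.
Revenue = 59,500 + 8,500 + 9,000 + 54,000 + 10,500 + 44,500 + 36,000 + 51,000 = $273,000.

Total revenue: $273,000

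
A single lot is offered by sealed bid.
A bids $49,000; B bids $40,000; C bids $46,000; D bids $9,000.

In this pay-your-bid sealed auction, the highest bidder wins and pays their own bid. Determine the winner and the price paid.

Rule: the highest bidder wins and pays their own bid.
Bids ranked: 49,000 (A) > 46,000 (C) > 40,000 (B) > 9,000 (D)
First-price: A pays what they bid, $49,000.

A pays $49,000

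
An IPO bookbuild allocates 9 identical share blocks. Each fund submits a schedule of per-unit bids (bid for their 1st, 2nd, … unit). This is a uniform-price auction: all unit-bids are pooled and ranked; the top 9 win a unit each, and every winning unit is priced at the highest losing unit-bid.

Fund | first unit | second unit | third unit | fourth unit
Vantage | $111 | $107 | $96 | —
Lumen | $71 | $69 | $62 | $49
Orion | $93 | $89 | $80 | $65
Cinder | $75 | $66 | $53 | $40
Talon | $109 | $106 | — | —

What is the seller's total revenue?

Total revenue: $639

All unit-bids, highest first — top 9: 111 (Vantage-1), 109 (Talon-1), 107 (Vantage-2), 106 (Talon-2), 96 (Vantage-3), 93 (Orion-1), 89 (Orion-2), 80 (Orion-3), 75 (Cinder-1)
The (k+1)-th unit-bid is $71.
Allocation: Cinder 1, Orion 3, Talon 2, Vantage 3. Every unit priced at $71.
Revenue = 9 × 71 = $639.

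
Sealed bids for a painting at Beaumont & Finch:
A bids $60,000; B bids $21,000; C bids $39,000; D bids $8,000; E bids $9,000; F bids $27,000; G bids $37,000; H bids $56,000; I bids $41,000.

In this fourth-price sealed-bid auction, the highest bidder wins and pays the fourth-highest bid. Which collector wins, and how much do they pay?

Bids ranked: 60,000 (A) > 56,000 (H) > 41,000 (I) > 39,000 (C) > 37,000 (G) > 27,000 (F) > …
A is highest; pays the fourth-highest bid, $39,000.

A pays $39,000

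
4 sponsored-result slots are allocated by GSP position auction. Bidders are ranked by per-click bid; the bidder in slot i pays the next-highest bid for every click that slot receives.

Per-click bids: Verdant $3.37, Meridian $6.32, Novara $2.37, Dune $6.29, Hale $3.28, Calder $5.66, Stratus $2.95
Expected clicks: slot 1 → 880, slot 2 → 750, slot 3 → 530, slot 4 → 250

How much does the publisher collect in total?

Total revenue: $12386.30

Ranked by bid: $6.32 (Meridian) > $6.29 (Dune) > $5.66 (Calder) > $3.37 (Verdant) > $3.28 (Hale) > …
Slot 1: Meridian pays $6.29 × 880 = $5535.20
Slot 2: Dune pays $5.66 × 750 = $4245.00
Slot 3: Calder pays $3.37 × 530 = $1786.10
Slot 4: Verdant pays $3.28 × 250 = $820.00
Total = $12386.30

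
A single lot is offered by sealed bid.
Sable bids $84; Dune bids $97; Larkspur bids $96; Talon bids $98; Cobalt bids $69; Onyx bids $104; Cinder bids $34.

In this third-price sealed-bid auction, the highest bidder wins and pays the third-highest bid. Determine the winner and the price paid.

Rule: the highest bidder wins and pays the third-highest bid.
Bids in order: 104 (Onyx) > 98 (Talon) > 97 (Dune) > 96 (Larkspur) > 84 (Sable) > 69 (Cobalt) > …
Onyx is highest; pays the third-highest bid, $97.

Onyx pays $97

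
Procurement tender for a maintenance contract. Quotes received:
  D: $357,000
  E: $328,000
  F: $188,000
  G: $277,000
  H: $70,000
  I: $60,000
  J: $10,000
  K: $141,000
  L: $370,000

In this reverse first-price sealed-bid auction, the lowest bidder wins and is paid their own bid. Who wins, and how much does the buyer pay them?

J is paid $10,000

Sorting bids: 10,000 (J) < 60,000 (I) < 70,000 (H) < 141,000 (K) < 188,000 (F) < 277,000 (G) < …
J is lowest → is paid own bid, $10,000.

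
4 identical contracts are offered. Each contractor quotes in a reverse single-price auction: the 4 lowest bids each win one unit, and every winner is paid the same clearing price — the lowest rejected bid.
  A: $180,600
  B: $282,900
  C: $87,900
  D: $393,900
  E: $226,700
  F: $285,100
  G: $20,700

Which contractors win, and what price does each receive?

G, C, A, E; each is paid $282,900

Ordering the bids: 20,700 (G), 87,900 (C), 180,600 (A), 226,700 (E), 282,900 (B), 285,100 (F), …
The 4 lowest are G, C, A, E.
Lowest unsuccessful bid: $282,900 → clearing price.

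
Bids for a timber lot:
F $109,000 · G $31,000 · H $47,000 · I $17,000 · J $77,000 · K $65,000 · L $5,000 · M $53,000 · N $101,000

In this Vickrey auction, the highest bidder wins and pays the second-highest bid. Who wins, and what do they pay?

Bids ranked: 109,000 (F) > 101,000 (N) > 77,000 (J) > 65,000 (K) > 53,000 (M) > 47,000 (H) > …
F is highest; pays the second-highest bid, $101,000.

F pays $101,000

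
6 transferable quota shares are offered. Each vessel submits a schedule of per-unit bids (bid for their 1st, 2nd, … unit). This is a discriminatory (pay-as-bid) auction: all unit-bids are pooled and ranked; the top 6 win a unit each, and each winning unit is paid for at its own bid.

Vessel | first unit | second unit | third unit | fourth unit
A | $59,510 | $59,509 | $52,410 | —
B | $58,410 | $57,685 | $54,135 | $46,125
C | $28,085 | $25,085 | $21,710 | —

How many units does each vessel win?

Merging the schedules and taking the best 6: 59,510 (A-1), 59,509 (A-2), 58,410 (B-1), 57,685 (B-2), 54,135 (B-3), 52,410 (A-3)
Next rejected bid: $46,125 (not a price — pay-as-bid).
Allocation: A 3, B 3.

A 3, B 3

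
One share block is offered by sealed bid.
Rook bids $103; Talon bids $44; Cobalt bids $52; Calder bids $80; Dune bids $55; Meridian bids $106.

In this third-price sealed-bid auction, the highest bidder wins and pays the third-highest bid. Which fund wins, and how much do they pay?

Meridian pays $80

Rule: the highest bidder wins and pays the third-highest bid.
Sorting bids: 106 (Meridian) > 103 (Rook) > 80 (Calder) > 55 (Dune) > 52 (Cobalt) > 44 (Talon)
Meridian is highest; pays the third-highest bid, $80.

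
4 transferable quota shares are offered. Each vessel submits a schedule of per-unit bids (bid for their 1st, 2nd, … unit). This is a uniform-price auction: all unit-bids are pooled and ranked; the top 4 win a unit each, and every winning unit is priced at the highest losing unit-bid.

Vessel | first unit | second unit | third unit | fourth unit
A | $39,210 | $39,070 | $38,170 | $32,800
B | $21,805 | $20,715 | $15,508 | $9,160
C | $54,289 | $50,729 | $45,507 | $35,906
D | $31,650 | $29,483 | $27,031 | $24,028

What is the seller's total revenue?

Total revenue: $156,280

All unit-bids, highest first — top 4: 54,289 (C-1), 50,729 (C-2), 45,507 (C-3), 39,210 (A-1)
The (k+1)-th unit-bid is $39,070.
Allocation: A 1, C 3. Every unit priced at $39,070.
Revenue = 4 × 39,070 = $156,280.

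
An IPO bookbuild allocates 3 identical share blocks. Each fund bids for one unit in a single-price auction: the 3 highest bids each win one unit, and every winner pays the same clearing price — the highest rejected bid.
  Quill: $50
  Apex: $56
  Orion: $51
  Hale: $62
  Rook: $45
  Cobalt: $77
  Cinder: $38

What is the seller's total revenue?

Total revenue: $153

Sorting: 77 (Cobalt), 62 (Hale), 56 (Apex), 51 (Orion), 50 (Quill), …
The 3 highest are Cobalt, Hale, Apex.
First losing bid is Orion's $51, which sets the uniform price.
Total revenue = 3 × $51 = $153.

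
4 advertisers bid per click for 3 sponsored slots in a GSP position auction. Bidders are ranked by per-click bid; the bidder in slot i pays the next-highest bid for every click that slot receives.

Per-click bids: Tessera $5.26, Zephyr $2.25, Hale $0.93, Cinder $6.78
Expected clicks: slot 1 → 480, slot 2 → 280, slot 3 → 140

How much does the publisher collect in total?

Sorting advertisers: $6.78 (Cinder) > $5.26 (Tessera) > $2.25 (Zephyr) > $0.93 (Hale)
Slot 1: Cinder pays $5.26 × 480 = $2524.80
Slot 2: Tessera pays $2.25 × 280 = $630.00
Slot 3: Zephyr pays $0.93 × 140 = $130.20
Total = $3285.00

Total revenue: $3285.00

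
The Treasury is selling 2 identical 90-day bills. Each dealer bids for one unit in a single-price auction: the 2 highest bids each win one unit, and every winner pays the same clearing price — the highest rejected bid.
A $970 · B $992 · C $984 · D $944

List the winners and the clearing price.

B, C; each pays $970

Bids ranked high→low: 992 (B), 984 (C), 970 (A), 944 (D)
Top 2: B, C.
Clearing price = highest rejected bid = $970.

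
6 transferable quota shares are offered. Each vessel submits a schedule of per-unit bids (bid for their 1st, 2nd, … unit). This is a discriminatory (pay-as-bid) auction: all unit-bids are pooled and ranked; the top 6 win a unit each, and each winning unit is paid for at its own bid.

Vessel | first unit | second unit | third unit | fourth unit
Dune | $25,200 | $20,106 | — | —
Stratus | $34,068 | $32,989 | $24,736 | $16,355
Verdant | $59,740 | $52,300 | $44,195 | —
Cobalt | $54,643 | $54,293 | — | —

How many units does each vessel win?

Cobalt 2, Stratus 1, Verdant 3

Pooled unit-bids ranked (top 6): 59,740 (Verdant-1), 54,643 (Cobalt-1), 54,293 (Cobalt-2), 52,300 (Verdant-2), 44,195 (Verdant-3), 34,068 (Stratus-1)
Next rejected bid: $32,989 (not a price — pay-as-bid).
Allocation: Cobalt 2, Stratus 1, Verdant 3.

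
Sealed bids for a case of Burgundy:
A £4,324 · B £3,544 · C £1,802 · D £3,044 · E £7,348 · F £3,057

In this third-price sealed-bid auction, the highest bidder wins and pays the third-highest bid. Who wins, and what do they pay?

E pays £3,544

Bids ranked: 7,348 (E) > 4,324 (A) > 3,544 (B) > 3,057 (F) > 3,044 (D) > 1,802 (C)
E is highest; pays the third-highest bid, £3,544.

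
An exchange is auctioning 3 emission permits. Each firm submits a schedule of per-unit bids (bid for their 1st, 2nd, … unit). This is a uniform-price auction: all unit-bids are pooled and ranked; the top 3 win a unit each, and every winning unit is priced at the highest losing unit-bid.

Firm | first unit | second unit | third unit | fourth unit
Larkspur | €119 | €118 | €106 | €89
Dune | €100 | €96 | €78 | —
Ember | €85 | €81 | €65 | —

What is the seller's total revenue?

Total revenue: €300

Merging the schedules and taking the best 3: 119 (Larkspur-1), 118 (Larkspur-2), 106 (Larkspur-3)
First bid not allocated: €100.
Allocation: Larkspur 3. Every unit priced at €100.
Revenue = 3 × 100 = €300.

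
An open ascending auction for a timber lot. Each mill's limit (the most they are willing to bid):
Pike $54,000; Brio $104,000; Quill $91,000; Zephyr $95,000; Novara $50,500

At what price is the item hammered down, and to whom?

Brio wins at $95,000

Sorting limits: 104,000 (Brio) > 95,000 (Zephyr) > 91,000 (Quill) > 54,000 (Pike) > 50,500 (Novara)
Bidding ends when Zephyr exits at $95,000; Brio takes it.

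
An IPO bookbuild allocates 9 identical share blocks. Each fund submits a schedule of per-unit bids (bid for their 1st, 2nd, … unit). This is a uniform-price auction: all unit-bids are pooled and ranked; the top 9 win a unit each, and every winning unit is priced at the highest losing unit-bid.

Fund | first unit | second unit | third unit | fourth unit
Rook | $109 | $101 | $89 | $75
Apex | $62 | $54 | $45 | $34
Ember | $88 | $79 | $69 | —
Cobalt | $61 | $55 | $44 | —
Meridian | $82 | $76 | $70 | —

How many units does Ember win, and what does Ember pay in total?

Ember: 2 units, pays $138

Pooled unit-bids ranked (top 9): 109 (Rook-1), 101 (Rook-2), 89 (Rook-3), 88 (Ember-1), 82 (Meridian-1), 79 (Ember-2), 76 (Meridian-2), 75 (Rook-4), 70 (Meridian-3)
The (k+1)-th unit-bid is $69.
Ember wins 2 unit(s) at $69 each.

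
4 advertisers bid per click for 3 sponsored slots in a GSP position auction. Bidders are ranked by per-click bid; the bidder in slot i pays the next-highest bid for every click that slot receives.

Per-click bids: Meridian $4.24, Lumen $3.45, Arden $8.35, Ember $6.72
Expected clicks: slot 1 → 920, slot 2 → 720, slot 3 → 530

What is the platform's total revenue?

Per-click bids in order: $8.35 (Arden) > $6.72 (Ember) > $4.24 (Meridian) > $3.45 (Lumen)
Slot 1: Arden pays $6.72 × 920 = $6182.40
Slot 2: Ember pays $4.24 × 720 = $3052.80
Slot 3: Meridian pays $3.45 × 530 = $1828.50
Total = $11063.70

Total revenue: $11063.70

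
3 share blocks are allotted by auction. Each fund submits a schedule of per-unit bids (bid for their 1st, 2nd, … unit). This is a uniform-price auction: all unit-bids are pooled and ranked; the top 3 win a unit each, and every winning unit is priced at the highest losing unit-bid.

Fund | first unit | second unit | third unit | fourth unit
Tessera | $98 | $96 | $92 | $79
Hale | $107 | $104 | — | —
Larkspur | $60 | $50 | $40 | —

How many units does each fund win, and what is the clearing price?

Hale 2, Tessera 1; clearing price $96

Merging the schedules and taking the best 3: 107 (Hale-1), 104 (Hale-2), 98 (Tessera-1)
First bid not allocated: $96.
Allocation: Hale 2, Tessera 1.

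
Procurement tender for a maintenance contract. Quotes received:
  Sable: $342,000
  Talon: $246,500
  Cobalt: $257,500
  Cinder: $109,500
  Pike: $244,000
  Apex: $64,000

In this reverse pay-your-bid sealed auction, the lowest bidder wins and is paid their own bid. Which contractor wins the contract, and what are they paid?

Bids ranked: 64,000 (Apex) < 109,500 (Cinder) < 244,000 (Pike) < 246,500 (Talon) < 257,500 (Cobalt) < 342,000 (Sable)
Apex is lowest → is paid own bid, $64,000.

Apex is paid $64,000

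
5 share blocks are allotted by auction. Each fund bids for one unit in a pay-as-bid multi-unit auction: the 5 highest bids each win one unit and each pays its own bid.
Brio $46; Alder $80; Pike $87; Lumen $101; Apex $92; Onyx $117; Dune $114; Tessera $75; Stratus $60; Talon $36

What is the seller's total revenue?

Total revenue: $511

Sorting: 117 (Onyx), 114 (Dune), 101 (Lumen), 92 (Apex), 87 (Pike), 80 (Alder), 75 (Tessera), …
Winners (5 units): Onyx, Dune, Lumen, Apex, Pike.
Total revenue = 117 + 114 + 101 + 92 + 87 = $511.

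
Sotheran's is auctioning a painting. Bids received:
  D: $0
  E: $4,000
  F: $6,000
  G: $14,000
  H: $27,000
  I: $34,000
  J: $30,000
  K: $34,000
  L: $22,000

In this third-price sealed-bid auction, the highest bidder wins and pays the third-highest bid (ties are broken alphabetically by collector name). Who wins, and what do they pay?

I pays $30,000

Rule: the highest bidder wins and pays the third-highest bid.
Bids in order: 34,000 (I) > 34,000 (K) > 30,000 (J) > 27,000 (H) > 22,000 (L) > 14,000 (G) > …
Tie at $34,000 → I wins by tie-break.
I wins; payment is bid #3 in the ranking = $30,000.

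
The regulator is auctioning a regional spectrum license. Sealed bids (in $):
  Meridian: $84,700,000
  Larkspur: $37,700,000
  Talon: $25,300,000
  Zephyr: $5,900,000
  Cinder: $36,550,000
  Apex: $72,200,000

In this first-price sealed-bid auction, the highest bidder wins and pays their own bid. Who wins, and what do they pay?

Bids ranked: 84,700,000 (Meridian) > 72,200,000 (Apex) > 37,700,000 (Larkspur) > 36,550,000 (Cinder) > 25,300,000 (Talon) > 5,900,000 (Zephyr)
Meridian has the highest bid and pays exactly that: $84,700,000.

Meridian pays $84,700,000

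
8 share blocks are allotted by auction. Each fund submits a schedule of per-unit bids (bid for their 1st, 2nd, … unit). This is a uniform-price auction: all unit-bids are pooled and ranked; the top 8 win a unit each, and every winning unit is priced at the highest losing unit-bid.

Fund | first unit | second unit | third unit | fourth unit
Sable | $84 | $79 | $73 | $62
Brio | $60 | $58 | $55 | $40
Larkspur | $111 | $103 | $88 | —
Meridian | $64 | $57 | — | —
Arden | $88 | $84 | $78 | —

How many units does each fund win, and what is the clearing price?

Arden 3, Larkspur 3, Sable 2; clearing price $73

All unit-bids, highest first — top 8: 111 (Larkspur-1), 103 (Larkspur-2), 88 (Larkspur-3), 88 (Arden-1), 84 (Sable-1), 84 (Arden-2), 79 (Sable-2), 78 (Arden-3)
Highest rejected unit-bid = $73.
Allocation: Arden 3, Larkspur 3, Sable 2.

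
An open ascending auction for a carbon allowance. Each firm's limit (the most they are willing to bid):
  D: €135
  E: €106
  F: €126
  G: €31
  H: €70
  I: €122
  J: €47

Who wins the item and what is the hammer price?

Ascending (English) auction: the price rises until one bidder remains; the winner pays the price at which the last rival dropped out.
Limits in order: 135 (D) > 126 (F) > 122 (I) > 106 (E) > 70 (H) > 47 (J) > …
F is the last rival to drop out, at €126; D remains and wins at that price.

D wins at €126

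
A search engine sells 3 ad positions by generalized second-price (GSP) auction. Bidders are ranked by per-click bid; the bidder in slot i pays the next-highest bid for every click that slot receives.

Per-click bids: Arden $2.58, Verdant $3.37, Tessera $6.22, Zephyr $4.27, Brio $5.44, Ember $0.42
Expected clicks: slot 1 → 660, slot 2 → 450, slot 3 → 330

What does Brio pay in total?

Brio pays $1921.50

Per-click bids in order: $6.22 (Tessera) > $5.44 (Brio) > $4.27 (Zephyr) > $3.37 (Verdant) > …
Brio holds slot 2 → pays next bid $4.27 × 450 clicks = $1921.50.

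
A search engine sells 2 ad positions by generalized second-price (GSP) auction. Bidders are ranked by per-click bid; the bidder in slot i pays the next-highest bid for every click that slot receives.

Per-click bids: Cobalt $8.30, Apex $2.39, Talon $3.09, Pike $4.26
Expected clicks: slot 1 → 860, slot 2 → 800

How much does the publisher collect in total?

Total revenue: $6135.60

Sorting advertisers: $8.30 (Cobalt) > $4.26 (Pike) > $3.09 (Talon) > …
Slot 1: Cobalt pays $4.26 × 860 = $3663.60
Slot 2: Pike pays $3.09 × 800 = $2472.00
Total = $6135.60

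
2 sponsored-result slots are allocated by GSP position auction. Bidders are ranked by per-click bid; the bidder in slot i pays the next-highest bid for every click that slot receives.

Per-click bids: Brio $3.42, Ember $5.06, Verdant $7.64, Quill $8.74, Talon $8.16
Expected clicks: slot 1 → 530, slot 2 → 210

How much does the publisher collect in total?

Sorting advertisers: $8.74 (Quill) > $8.16 (Talon) > $7.64 (Verdant) > …
Slot 1: Quill pays $8.16 × 530 = $4324.80
Slot 2: Talon pays $7.64 × 210 = $1604.40
Total = $5929.20

Total revenue: $5929.20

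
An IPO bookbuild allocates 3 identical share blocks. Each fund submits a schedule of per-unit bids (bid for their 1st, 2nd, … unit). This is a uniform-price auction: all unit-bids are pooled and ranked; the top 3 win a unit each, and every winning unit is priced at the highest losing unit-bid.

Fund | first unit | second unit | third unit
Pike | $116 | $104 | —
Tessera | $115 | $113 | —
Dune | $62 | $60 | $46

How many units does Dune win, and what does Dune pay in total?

Pooled unit-bids ranked (top 3): 116 (Pike-1), 115 (Tessera-1), 113 (Tessera-2)
The (k+1)-th unit-bid is $104.
Dune wins 0 unit(s) at $104 each.

Dune: 0 units, pays $0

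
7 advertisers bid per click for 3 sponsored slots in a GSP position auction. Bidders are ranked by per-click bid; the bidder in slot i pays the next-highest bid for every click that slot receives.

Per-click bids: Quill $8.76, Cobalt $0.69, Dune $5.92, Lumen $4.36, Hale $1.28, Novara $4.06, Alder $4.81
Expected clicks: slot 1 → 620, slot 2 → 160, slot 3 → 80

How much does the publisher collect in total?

Per-click bids in order: $8.76 (Quill) > $5.92 (Dune) > $4.81 (Alder) > $4.36 (Lumen) > …
Slot 1: Quill pays $5.92 × 620 = $3670.40
Slot 2: Dune pays $4.81 × 160 = $769.60
Slot 3: Alder pays $4.36 × 80 = $348.80
Total = $4788.80

Total revenue: $4788.80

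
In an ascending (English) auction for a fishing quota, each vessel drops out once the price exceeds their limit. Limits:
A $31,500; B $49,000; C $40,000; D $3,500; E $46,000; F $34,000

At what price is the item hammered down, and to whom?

B wins at $46,000

Sorting limits: 49,000 (B) > 46,000 (E) > 40,000 (C) > 34,000 (F) > 31,500 (A) > 3,500 (D)
Once the price passes $46,000, only B is left; the hammer falls at E's limit of $46,000.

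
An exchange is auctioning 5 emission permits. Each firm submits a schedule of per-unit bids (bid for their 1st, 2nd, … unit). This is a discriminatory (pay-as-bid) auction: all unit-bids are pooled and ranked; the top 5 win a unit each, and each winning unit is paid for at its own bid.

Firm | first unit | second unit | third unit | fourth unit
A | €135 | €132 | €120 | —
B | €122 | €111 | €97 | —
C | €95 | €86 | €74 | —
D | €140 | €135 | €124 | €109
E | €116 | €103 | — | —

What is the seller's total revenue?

Total revenue: €666

All unit-bids, highest first — top 5: 140 (D-1), 135 (A-1), 135 (D-2), 132 (A-2), 124 (D-3)
Next rejected bid: €122 (not a price — pay-as-bid).
Each winning unit pays its own bid.
Revenue = 140 + 135 + 135 + 132 + 124 = €666.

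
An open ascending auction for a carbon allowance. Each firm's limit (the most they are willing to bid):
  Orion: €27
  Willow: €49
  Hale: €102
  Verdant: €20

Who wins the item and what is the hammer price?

Sorting limits: 102 (Hale) > 49 (Willow) > 27 (Orion) > 20 (Verdant)
Bidding ends when Willow exits at €49; Hale takes it.

Hale wins at €49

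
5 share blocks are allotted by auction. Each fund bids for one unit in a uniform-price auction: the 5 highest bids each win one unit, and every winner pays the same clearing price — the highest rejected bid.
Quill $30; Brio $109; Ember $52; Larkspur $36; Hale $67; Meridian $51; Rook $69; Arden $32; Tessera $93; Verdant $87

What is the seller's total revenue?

Ordering the bids: 109 (Brio), 93 (Tessera), 87 (Verdant), 69 (Rook), 67 (Hale), 52 (Ember), 51 (Meridian), …
Winners (5 units): Brio, Tessera, Verdant, Rook, Hale.
Highest unsuccessful bid: $52 → clearing price.
Total revenue = 5 × $52 = $260.

Total revenue: $260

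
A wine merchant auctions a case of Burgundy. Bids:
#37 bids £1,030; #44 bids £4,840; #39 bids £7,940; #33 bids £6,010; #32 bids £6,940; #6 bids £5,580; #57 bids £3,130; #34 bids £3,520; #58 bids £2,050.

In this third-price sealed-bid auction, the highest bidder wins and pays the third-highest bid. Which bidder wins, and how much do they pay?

#39 pays £6,010

Third-price sealed-bid auction: the highest bidder wins and pays the third-highest bid.
Bids ranked: 7,940 (#39) > 6,940 (#32) > 6,010 (#33) > 5,580 (#6) > 4,840 (#44) > 3,520 (#34) > …
#39 is highest; pays the third-highest bid, £6,010.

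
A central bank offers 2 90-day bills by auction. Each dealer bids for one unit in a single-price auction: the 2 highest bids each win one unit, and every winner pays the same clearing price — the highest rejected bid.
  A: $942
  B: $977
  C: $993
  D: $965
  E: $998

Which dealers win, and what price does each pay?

Sorting: 998 (E), 993 (C), 977 (B), 965 (D), …
Winners (2 units): E, C.
Clearing price = highest rejected bid = $977.

E, C; each pays $977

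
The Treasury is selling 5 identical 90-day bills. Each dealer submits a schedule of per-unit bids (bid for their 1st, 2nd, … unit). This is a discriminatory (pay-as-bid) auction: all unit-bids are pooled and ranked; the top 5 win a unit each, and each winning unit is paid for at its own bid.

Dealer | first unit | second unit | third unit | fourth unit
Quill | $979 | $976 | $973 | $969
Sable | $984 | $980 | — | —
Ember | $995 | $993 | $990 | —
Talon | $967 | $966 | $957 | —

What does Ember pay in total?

Ember pays $2,978

Pooled unit-bids ranked (top 5): 995 (Ember-1), 993 (Ember-2), 990 (Ember-3), 984 (Sable-1), 980 (Sable-2)
Next rejected bid: $979 (not a price — pay-as-bid).
Ember's winning unit-bids: 995 + 993 + 990 = $2,978.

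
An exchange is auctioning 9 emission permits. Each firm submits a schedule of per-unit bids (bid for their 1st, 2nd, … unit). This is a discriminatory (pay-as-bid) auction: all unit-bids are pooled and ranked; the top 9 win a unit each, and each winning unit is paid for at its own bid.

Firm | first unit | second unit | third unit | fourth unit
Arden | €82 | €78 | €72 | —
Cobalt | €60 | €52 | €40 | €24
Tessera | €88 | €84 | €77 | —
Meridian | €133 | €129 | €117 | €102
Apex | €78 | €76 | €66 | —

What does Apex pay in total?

Apex pays €78

All unit-bids, highest first — top 9: 133 (Meridian-1), 129 (Meridian-2), 117 (Meridian-3), 102 (Meridian-4), 88 (Tessera-1), 84 (Tessera-2), 82 (Arden-1), 78 (Arden-2), 78 (Apex-1)
Next rejected bid: €77 (not a price — pay-as-bid).
Apex's winning unit-bids: 78 = €78.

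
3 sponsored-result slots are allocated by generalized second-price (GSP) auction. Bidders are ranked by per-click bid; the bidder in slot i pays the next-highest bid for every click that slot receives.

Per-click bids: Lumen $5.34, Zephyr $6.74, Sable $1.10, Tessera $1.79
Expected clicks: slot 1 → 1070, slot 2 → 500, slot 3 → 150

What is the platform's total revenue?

Total revenue: $6773.80

Ranked by bid: $6.74 (Zephyr) > $5.34 (Lumen) > $1.79 (Tessera) > $1.10 (Sable)
Slot 1: Zephyr pays $5.34 × 1070 = $5713.80
Slot 2: Lumen pays $1.79 × 500 = $895.00
Slot 3: Tessera pays $1.10 × 150 = $165.00
Total = $6773.80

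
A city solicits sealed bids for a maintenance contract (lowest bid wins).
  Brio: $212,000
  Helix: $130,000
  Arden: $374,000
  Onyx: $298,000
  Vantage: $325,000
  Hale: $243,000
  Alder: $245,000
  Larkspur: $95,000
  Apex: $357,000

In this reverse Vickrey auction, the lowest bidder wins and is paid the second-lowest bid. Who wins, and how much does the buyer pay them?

Reverse Vickrey auction: the lowest bidder wins and is paid the second-lowest bid.
Bids in order: 95,000 (Larkspur) < 130,000 (Helix) < 212,000 (Brio) < 243,000 (Hale) < 245,000 (Alder) < 298,000 (Onyx) < …
Larkspur wins with the lowest bid; price is set by the runner-up at $130,000.

Larkspur is paid $130,000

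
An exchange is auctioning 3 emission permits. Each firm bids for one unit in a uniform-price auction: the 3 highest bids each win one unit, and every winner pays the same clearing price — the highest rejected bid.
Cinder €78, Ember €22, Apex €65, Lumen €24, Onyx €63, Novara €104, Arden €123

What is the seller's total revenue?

Total revenue: €195

Sorting: 123 (Arden), 104 (Novara), 78 (Cinder), 65 (Apex), 63 (Onyx), …
Top 3: Arden, Novara, Cinder.
First losing bid is Apex's €65, which sets the uniform price.
Total revenue = 3 × €65 = €195.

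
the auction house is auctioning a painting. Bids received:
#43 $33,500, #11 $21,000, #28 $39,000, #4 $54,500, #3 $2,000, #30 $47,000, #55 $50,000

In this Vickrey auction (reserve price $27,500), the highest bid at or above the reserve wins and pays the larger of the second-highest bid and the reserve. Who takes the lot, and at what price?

Sorting bids: 54,500 (#4) > 50,000 (#55) > 47,000 (#30) > 39,000 (#28) > 33,500 (#43) > 21,000 (#11) > …
#4 has the top bid at or above the reserve ($54,500).
max(second-highest $50,000, reserve $27,500) = $50,000; the reserve does not bind.

#4 pays $50,000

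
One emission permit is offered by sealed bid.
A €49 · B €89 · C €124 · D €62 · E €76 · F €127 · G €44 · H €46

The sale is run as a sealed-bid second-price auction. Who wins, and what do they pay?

F pays €124

Rule: the highest bidder wins and pays the second-highest bid.
Bids ranked: 127 (F) > 124 (C) > 89 (B) > 76 (E) > 62 (D) > 49 (A) > …
F wins with the highest bid; price is set by the runner-up at €124.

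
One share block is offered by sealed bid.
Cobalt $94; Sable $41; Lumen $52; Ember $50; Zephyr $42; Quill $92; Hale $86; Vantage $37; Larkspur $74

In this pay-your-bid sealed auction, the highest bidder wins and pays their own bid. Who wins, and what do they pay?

Rule: the highest bidder wins and pays their own bid.
Bids ranked: 94 (Cobalt) > 92 (Quill) > 86 (Hale) > 74 (Larkspur) > 52 (Lumen) > 50 (Ember) > …
Cobalt has the highest bid and pays exactly that: $94.

Cobalt pays $94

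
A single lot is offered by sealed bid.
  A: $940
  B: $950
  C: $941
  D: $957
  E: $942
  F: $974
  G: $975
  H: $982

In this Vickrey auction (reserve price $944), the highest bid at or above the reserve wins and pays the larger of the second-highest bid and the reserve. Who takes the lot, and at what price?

Bids in order: 982 (H) > 975 (G) > 974 (F) > 957 (D) > 950 (B) > 942 (E) > …
H has the top bid at or above the reserve ($982).
max(second-highest $975, reserve $944) = $975; the reserve does not bind.

H pays $975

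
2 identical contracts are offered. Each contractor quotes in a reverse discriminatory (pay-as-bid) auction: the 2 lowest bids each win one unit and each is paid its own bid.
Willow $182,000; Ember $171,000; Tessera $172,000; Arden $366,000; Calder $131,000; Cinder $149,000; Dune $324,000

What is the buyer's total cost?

Bids ranked low→high: 131,000 (Calder), 149,000 (Cinder), 171,000 (Ember), 172,000 (Tessera), …
Lowest 2: Calder, Cinder.
Total cost = 131,000 + 149,000 = $280,000.

Total cost: $280,000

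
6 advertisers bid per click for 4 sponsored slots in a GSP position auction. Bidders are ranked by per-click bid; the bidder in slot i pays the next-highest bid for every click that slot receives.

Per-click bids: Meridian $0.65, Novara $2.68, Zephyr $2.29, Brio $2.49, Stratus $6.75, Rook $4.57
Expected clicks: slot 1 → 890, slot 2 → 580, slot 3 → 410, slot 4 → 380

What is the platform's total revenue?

Total revenue: $7512.80

Ranked by bid: $6.75 (Stratus) > $4.57 (Rook) > $2.68 (Novara) > $2.49 (Brio) > $2.29 (Zephyr) > …
Slot 1: Stratus pays $4.57 × 890 = $4067.30
Slot 2: Rook pays $2.68 × 580 = $1554.40
Slot 3: Novara pays $2.49 × 410 = $1020.90
Slot 4: Brio pays $2.29 × 380 = $870.20
Total = $7512.80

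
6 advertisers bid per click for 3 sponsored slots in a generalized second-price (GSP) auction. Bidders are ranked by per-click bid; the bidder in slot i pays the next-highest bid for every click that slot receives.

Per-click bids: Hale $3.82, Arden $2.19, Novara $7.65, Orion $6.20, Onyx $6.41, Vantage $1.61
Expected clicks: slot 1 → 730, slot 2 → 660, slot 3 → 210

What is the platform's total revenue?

Total revenue: $9573.50

Ranked by bid: $7.65 (Novara) > $6.41 (Onyx) > $6.20 (Orion) > $3.82 (Hale) > …
Slot 1: Novara pays $6.41 × 730 = $4679.30
Slot 2: Onyx pays $6.20 × 660 = $4092.00
Slot 3: Orion pays $3.82 × 210 = $802.20
Total = $9573.50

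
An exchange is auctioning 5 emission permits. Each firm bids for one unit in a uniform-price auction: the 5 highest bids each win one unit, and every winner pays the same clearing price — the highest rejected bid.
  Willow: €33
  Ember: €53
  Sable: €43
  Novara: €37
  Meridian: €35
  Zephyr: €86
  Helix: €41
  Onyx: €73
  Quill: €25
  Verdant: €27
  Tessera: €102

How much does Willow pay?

Sorting: 102 (Tessera), 86 (Zephyr), 73 (Onyx), 53 (Ember), 43 (Sable), 41 (Helix), 37 (Novara), …
Winners (5 units): Tessera, Zephyr, Onyx, Ember, Sable.
First losing bid is Helix's €41, which sets the uniform price.
Willow does not win → pays €0.

Willow pays €0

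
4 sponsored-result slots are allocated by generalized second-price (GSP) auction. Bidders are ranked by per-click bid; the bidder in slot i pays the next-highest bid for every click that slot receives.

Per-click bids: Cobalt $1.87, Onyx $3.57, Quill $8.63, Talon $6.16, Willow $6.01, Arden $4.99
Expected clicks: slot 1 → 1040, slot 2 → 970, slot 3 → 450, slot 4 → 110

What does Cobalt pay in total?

Ranked by bid: $8.63 (Quill) > $6.16 (Talon) > $6.01 (Willow) > $4.99 (Arden) > $3.57 (Onyx) > …
Cobalt ranks below slot 4 → no slot, pays nothing.

Cobalt pays $0.00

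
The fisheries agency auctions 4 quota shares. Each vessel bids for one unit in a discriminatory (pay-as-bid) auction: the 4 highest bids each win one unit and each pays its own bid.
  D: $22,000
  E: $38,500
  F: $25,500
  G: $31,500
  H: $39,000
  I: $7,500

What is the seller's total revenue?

Total revenue: $134,500

Bids ranked high→low: 39,000 (H), 38,500 (E), 31,500 (G), 25,500 (F), 22,000 (D), 7,500 (I)
Winners (4 units): H, E, G, F.
Total revenue = 39,000 + 38,500 + 31,500 + 25,500 = $134,500.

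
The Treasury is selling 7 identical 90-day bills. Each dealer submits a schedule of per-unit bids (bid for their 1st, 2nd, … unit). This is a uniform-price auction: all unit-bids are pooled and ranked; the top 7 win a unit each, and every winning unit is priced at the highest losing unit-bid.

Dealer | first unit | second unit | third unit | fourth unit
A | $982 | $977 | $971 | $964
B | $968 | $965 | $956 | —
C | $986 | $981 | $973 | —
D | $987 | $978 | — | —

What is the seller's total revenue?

Total revenue: $6,797

Pooled unit-bids ranked (top 7): 987 (D-1), 986 (C-1), 982 (A-1), 981 (C-2), 978 (D-2), 977 (A-2), 973 (C-3)
The (k+1)-th unit-bid is $971.
Allocation: A 2, C 3, D 2. Every unit priced at $971.
Revenue = 7 × 971 = $6,797.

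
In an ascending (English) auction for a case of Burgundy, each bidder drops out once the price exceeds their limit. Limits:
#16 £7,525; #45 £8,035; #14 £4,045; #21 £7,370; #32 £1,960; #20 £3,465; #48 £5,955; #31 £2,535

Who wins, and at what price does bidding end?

Limits in order: 8,035 (#45) > 7,525 (#16) > 7,370 (#21) > 5,955 (#48) > 4,045 (#14) > 3,465 (#20) > …
#16 is the last rival to drop out, at £7,525; #45 remains and wins at that price.

#45 wins at £7,525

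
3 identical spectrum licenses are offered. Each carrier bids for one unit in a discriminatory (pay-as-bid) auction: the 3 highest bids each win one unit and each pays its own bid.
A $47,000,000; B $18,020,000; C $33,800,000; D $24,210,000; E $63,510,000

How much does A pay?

A pays $47,000,000

Ordering the bids: 63,510,000 (E), 47,000,000 (A), 33,800,000 (C), 24,210,000 (D), 18,020,000 (B)
Top 3: E, A, C.
A wins → own bid $47,000,000.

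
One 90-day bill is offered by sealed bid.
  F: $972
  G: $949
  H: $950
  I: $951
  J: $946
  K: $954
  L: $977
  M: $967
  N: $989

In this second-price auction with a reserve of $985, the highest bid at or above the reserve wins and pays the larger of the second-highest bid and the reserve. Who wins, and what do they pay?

N pays $985

Bids in order: 989 (N) > 977 (L) > 972 (F) > 967 (M) > 954 (K) > 951 (I) > …
Highest eligible bid: N at $989.
Second-highest bid $977 is below the reserve $985, so the reserve binds → payment $985.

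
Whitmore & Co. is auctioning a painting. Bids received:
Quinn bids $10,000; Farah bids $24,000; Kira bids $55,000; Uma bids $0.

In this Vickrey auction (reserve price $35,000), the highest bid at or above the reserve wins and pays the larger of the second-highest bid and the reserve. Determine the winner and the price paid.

Bids in order: 55,000 (Kira) > 24,000 (Farah) > 10,000 (Quinn) > 0 (Uma)
Highest eligible bid: Kira at $55,000.
Second-highest bid $24,000 is below the reserve $35,000, so the reserve binds → payment $35,000.

Kira pays $35,000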